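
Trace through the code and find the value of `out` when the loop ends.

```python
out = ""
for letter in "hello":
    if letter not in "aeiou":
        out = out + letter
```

Let's trace through this code step by step.

Initialize: out = ''
Entering loop: for letter in "hello":
After iteration 1: letter = 'h', out = 'h'
After iteration 2: letter = 'e', out = 'h'
After iteration 3: letter = 'l', out = 'hl'
After iteration 4: letter = 'l', out = 'hll'
After iteration 5: letter = 'o', out = 'hll'
Loop ends.

Final answer: 'hll'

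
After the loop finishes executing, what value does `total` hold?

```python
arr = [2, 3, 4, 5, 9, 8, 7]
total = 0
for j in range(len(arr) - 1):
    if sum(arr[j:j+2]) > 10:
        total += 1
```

Let's trace through this code step by step.

Initialize: arr = [2, 3, 4, 5, 9, 8, 7]
Initialize: total = 0
Entering loop: for j in range(len(arr) - 1):
After iteration 1: j = 0, total = 0
After iteration 2: j = 1, total = 0
After iteration 3: j = 2, total = 0
After iteration 4: j = 3, total = 1
After iteration 5: j = 4, total = 2
After iteration 6: j = 5, total = 3
Loop ends.

Final answer: 3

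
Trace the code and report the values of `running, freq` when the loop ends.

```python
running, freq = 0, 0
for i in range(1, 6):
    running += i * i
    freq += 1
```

Let's trace through this code step by step.

Initialize: running = 0
Initialize: freq = 0
Entering loop: for i in range(1, 6):
After iteration 1: i = 1, running = 1, freq = 1
After iteration 2: i = 2, running = 5, freq = 2
After iteration 3: i = 3, running = 14, freq = 3
After iteration 4: i = 4, running = 30, freq = 4
After iteration 5: i = 5, running = 55, freq = 5
Loop ends.

Final answer: 55, 5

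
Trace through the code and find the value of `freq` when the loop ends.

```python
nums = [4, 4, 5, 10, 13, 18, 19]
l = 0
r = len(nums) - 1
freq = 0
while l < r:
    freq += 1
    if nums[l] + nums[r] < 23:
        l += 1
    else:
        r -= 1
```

Let's trace through this code step by step.

Initialize: nums = [4, 4, 5, 10, 13, 18, 19]
Initialize: l = 0
Initialize: r = 6
Initialize: freq = 0
Entering loop: while l < r:
After iteration 1: l = 0, r = 5, freq = 1
After iteration 2: l = 1, r = 5, freq = 2
After iteration 3: l = 2, r = 5, freq = 3
After iteration 4: l = 2, r = 4, freq = 4
After iteration 5: l = 3, r = 4, freq = 5
After iteration 6: l = 3, r = 3, freq = 6
Loop ends.

Final answer: 6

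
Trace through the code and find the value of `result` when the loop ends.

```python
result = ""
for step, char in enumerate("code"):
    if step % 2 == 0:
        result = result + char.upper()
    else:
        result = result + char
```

Let's trace through this code step by step.

Initialize: result = ''
Entering loop: for step, char in enumerate("code"):
After iteration 1: step = 0, char = 'c', result = 'C'
After iteration 2: step = 1, char = 'o', result = 'Co'
After iteration 3: step = 2, char = 'd', result = 'CoD'
After iteration 4: step = 3, char = 'e', result = 'CoDe'
Loop ends.

Final answer: 'CoDe'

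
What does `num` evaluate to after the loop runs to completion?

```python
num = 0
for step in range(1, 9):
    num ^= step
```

Let's trace through this code step by step.

Initialize: num = 0
Entering loop: for step in range(1, 9):
After iteration 1: step = 1, num = 1
After iteration 2: step = 2, num = 3
After iteration 3: step = 3, num = 0
After iteration 4: step = 4, num = 4
After iteration 5: step = 5, num = 1
After iteration 6: step = 6, num = 7
After iteration 7: step = 7, num = 0
After iteration 8: step = 8, num = 8
Loop ends.

Final answer: 8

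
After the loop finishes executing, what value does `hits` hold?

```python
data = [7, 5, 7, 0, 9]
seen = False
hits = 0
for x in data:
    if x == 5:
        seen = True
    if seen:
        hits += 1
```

Let's trace through this code step by step.

Initialize: data = [7, 5, 7, 0, 9]
Initialize: seen = False
Initialize: hits = 0
Entering loop: for x in data:
After iteration 1: x = 7, seen = False, hits = 0
After iteration 2: x = 5, seen = True, hits = 1
After iteration 3: x = 7, seen = True, hits = 2
After iteration 4: x = 0, seen = True, hits = 3
After iteration 5: x = 9, seen = True, hits = 4
Loop ends.

Final answer: 4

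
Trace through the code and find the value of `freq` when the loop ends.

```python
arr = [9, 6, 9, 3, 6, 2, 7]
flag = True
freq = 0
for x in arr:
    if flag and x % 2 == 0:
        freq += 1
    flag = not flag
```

Let's trace through this code step by step.

Initialize: arr = [9, 6, 9, 3, 6, 2, 7]
Initialize: flag = True
Initialize: freq = 0
Entering loop: for x in arr:
After iteration 1: x = 9, flag = False, freq = 0
After iteration 2: x = 6, flag = True, freq = 0
After iteration 3: x = 9, flag = False, freq = 0
After iteration 4: x = 3, flag = True, freq = 0
After iteration 5: x = 6, flag = False, freq = 1
After iteration 6: x = 2, flag = True, freq = 1
After iteration 7: x = 7, flag = False, freq = 1
Loop ends.

Final answer: 1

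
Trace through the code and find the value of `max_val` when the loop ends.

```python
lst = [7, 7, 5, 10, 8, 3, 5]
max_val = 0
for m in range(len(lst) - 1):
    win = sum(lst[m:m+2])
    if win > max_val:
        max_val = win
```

Let's trace through this code step by step.

Initialize: lst = [7, 7, 5, 10, 8, 3, 5]
Initialize: max_val = 0
Entering loop: for m in range(len(lst) - 1):
After iteration 1: m = 0, max_val = 14, win = 14
After iteration 2: m = 1, max_val = 14, win = 12
After iteration 3: m = 2, max_val = 15, win = 15
After iteration 4: m = 3, max_val = 18, win = 18
After iteration 5: m = 4, max_val = 18, win = 11
After iteration 6: m = 5, max_val = 18, win = 8
Loop ends.

Final answer: 18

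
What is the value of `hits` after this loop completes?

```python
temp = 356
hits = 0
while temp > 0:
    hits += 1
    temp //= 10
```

Let's trace through this code step by step.

Initialize: temp = 356
Initialize: hits = 0
Entering loop: while temp > 0:
After iteration 1: temp = 35, hits = 1
After iteration 2: temp = 3, hits = 2
After iteration 3: temp = 0, hits = 3
Loop ends.

Final answer: 3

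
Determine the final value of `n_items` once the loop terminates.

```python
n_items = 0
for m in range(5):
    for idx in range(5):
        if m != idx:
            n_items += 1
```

Let's trace through this code step by step.

Initialize: n_items = 0
Entering loop: for m in range(5):
After iteration 1: m = 0, n_items = 4
After iteration 2: m = 1, n_items = 8
After iteration 3: m = 2, n_items = 12
After iteration 4: m = 3, n_items = 16
After iteration 5: m = 4, n_items = 20
Loop ends.

Final answer: 20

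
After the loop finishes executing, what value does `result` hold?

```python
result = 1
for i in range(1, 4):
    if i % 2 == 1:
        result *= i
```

Let's trace through this code step by step.

Initialize: result = 1
Entering loop: for i in range(1, 4):
After iteration 1: i = 1, result = 1
After iteration 2: i = 2, result = 1
After iteration 3: i = 3, result = 3
Loop ends.

Final answer: 3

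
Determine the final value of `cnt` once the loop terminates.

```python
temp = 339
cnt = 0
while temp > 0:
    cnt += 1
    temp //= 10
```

Let's trace through this code step by step.

Initialize: temp = 339
Initialize: cnt = 0
Entering loop: while temp > 0:
After iteration 1: temp = 33, cnt = 1
After iteration 2: temp = 3, cnt = 2
After iteration 3: temp = 0, cnt = 3
Loop ends.

Final answer: 3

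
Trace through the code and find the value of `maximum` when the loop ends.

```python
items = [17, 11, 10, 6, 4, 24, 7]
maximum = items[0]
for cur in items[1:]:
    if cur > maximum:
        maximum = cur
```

Let's trace through this code step by step.

Initialize: items = [17, 11, 10, 6, 4, 24, 7]
Initialize: maximum = 17
Entering loop: for cur in items[1:]:
After iteration 1: cur = 11, maximum = 17
After iteration 2: cur = 10, maximum = 17
After iteration 3: cur = 6, maximum = 17
After iteration 4: cur = 4, maximum = 17
After iteration 5: cur = 24, maximum = 24
After iteration 6: cur = 7, maximum = 24
Loop ends.

Final answer: 24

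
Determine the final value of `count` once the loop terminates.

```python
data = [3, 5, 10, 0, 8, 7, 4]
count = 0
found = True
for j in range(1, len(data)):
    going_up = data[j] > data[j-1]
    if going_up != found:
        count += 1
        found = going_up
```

Let's trace through this code step by step.

Initialize: data = [3, 5, 10, 0, 8, 7, 4]
Initialize: count = 0
Initialize: found = True
Entering loop: for j in range(1, len(data)):
After iteration 1: j = 1, count = 0, found = True, going_up = True
After iteration 2: j = 2, count = 0, found = True, going_up = True
After iteration 3: j = 3, count = 1, found = False, going_up = False
After iteration 4: j = 4, count = 2, found = True, going_up = True
After iteration 5: j = 5, count = 3, found = False, going_up = False
After iteration 6: j = 6, count = 3, found = False, going_up = False
Loop ends.

Final answer: 3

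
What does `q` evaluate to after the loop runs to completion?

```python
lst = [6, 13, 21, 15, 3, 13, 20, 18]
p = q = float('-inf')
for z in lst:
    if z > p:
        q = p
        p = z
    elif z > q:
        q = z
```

Let's trace through this code step by step.

Initialize: lst = [6, 13, 21, 15, 3, 13, 20, 18]
Initialize: p = -inf
Initialize: q = -inf
Entering loop: for z in lst:
After iteration 1: z = 6, p = 6, q = -inf
After iteration 2: z = 13, p = 13, q = 6
After iteration 3: z = 21, p = 21, q = 13
After iteration 4: z = 15, p = 21, q = 15
After iteration 5: z = 3, p = 21, q = 15
After iteration 6: z = 13, p = 21, q = 15
After iteration 7: z = 20, p = 21, q = 20
After iteration 8: z = 18, p = 21, q = 20
Loop ends.

Final answer: 20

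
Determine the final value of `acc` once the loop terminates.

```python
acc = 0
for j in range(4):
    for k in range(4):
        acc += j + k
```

Let's trace through this code step by step.

Initialize: acc = 0
Entering loop: for j in range(4):
After iteration 1: j = 0, acc = 6
After iteration 2: j = 1, acc = 16
After iteration 3: j = 2, acc = 30
After iteration 4: j = 3, acc = 48
Loop ends.

Final answer: 48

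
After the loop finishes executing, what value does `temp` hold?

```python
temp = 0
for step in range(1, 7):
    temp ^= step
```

Let's trace through this code step by step.

Initialize: temp = 0
Entering loop: for step in range(1, 7):
After iteration 1: step = 1, temp = 1
After iteration 2: step = 2, temp = 3
After iteration 3: step = 3, temp = 0
After iteration 4: step = 4, temp = 4
After iteration 5: step = 5, temp = 1
After iteration 6: step = 6, temp = 7
Loop ends.

Final answer: 7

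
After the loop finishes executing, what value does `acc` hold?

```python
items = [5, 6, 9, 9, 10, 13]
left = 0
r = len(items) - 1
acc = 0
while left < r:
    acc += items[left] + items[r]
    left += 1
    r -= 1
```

Let's trace through this code step by step.

Initialize: items = [5, 6, 9, 9, 10, 13]
Initialize: left = 0
Initialize: r = 5
Initialize: acc = 0
Entering loop: while left < r:
After iteration 1: left = 1, r = 4, acc = 18
After iteration 2: left = 2, r = 3, acc = 34
After iteration 3: left = 3, r = 2, acc = 52
Loop ends.

Final answer: 52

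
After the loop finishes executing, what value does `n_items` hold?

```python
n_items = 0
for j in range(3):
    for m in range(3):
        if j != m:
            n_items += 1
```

Let's trace through this code step by step.

Initialize: n_items = 0
Entering loop: for j in range(3):
After iteration 1: j = 0, n_items = 2
After iteration 2: j = 1, n_items = 4
After iteration 3: j = 2, n_items = 6
Loop ends.

Final answer: 6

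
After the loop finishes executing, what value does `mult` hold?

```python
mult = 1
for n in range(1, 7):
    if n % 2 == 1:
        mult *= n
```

Let's trace through this code step by step.

Initialize: mult = 1
Entering loop: for n in range(1, 7):
After iteration 1: n = 1, mult = 1
After iteration 2: n = 2, mult = 1
After iteration 3: n = 3, mult = 3
After iteration 4: n = 4, mult = 3
After iteration 5: n = 5, mult = 15
After iteration 6: n = 6, mult = 15
Loop ends.

Final answer: 15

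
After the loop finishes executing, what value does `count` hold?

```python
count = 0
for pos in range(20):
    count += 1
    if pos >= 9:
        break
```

Let's trace through this code step by step.

Initialize: count = 0
Entering loop: for pos in range(20):
After iteration 1: pos = 0, count = 1
After iteration 2: pos = 1, count = 2
After iteration 3: pos = 2, count = 3
After iteration 4: pos = 3, count = 4
After iteration 5: pos = 4, count = 5
After iteration 6: pos = 5, count = 6
After iteration 7: pos = 6, count = 7
After iteration 8: pos = 7, count = 8
After iteration 9: pos = 8, count = 9
After iteration 10: pos = 9, count = 10
Loop ends.

Final answer: 10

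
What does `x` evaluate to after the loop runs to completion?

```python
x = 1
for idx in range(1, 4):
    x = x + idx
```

Let's trace through this code step by step.

Initialize: x = 1
Entering loop: for idx in range(1, 4):
After iteration 1: idx = 1, x = 2
After iteration 2: idx = 2, x = 4
After iteration 3: idx = 3, x = 7
Loop ends.

Final answer: 7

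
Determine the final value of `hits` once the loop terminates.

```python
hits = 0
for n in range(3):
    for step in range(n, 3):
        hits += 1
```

Let's trace through this code step by step.

Initialize: hits = 0
Entering loop: for n in range(3):
After iteration 1: n = 0, hits = 3
After iteration 2: n = 1, hits = 5
After iteration 3: n = 2, hits = 6
Loop ends.

Final answer: 6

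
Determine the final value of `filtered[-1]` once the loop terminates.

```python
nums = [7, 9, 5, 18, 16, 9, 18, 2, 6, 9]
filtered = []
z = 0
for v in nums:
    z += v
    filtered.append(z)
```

Let's trace through this code step by step.

Initialize: nums = [7, 9, 5, 18, 16, 9, 18, 2, 6, 9]
Initialize: filtered = []
Initialize: z = 0
Entering loop: for v in nums:
After iteration 1: v = 7, filtered = [7], z = 7
After iteration 2: v = 9, filtered = [7, 16], z = 16
After iteration 3: v = 5, filtered = [7, 16, 21], z = 21
After iteration 4: v = 18, filtered = [7, 16, 21, 39], z = 39
After iteration 5: v = 16, filtered = [7, 16, 21, 39, 55], z = 55
After iteration 6: v = 9, filtered = [7, 16, 21, 39, 55, 64], z = 64
After iteration 7: v = 18, filtered = [7, 16, 21, 39, 55, 64, 82], z = 82
After iteration 8: v = 2, filtered = [7, 16, 21, 39, 55, 64, 82, 84], z = 84
After iteration 9: v = 6, filtered = [7, 16, 21, 39, 55, 64, 82, 84, 90], z = 90
After iteration 10: v = 9, filtered = [7, 16, 21, 39, 55, 64, 82, 84, 90, 99], z = 99
Loop ends.
filtered[-1] = 99

Final answer: 99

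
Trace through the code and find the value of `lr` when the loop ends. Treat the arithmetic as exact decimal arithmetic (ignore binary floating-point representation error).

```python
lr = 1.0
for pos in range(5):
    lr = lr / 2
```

Let's trace through this code step by step.

Initialize: lr = 1.0
Entering loop: for pos in range(5):
After iteration 1: pos = 0, lr = 0.5
After iteration 2: pos = 1, lr = 0.25
After iteration 3: pos = 2, lr = 0.125
After iteration 4: pos = 3, lr = 0.0625
After iteration 5: pos = 4, lr = 0.03125
Loop ends.

Final answer: 0.03125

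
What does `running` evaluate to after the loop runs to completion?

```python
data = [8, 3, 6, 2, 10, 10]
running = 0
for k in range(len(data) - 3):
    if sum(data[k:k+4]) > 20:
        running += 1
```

Let's trace through this code step by step.

Initialize: data = [8, 3, 6, 2, 10, 10]
Initialize: running = 0
Entering loop: for k in range(len(data) - 3):
After iteration 1: k = 0, running = 0
After iteration 2: k = 1, running = 1
After iteration 3: k = 2, running = 2
Loop ends.

Final answer: 2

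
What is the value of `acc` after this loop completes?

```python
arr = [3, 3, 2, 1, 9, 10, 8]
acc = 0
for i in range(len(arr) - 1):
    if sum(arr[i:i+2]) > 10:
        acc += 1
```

Let's trace through this code step by step.

Initialize: arr = [3, 3, 2, 1, 9, 10, 8]
Initialize: acc = 0
Entering loop: for i in range(len(arr) - 1):
After iteration 1: i = 0, acc = 0
After iteration 2: i = 1, acc = 0
After iteration 3: i = 2, acc = 0
After iteration 4: i = 3, acc = 0
After iteration 5: i = 4, acc = 1
After iteration 6: i = 5, acc = 2
Loop ends.

Final answer: 2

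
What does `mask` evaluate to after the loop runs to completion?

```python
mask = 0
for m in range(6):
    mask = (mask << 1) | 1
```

Let's trace through this code step by step.

Initialize: mask = 0
Entering loop: for m in range(6):
After iteration 1: m = 0, mask = 1
After iteration 2: m = 1, mask = 3
After iteration 3: m = 2, mask = 7
After iteration 4: m = 3, mask = 15
After iteration 5: m = 4, mask = 31
After iteration 6: m = 5, mask = 63
Loop ends.

Final answer: 63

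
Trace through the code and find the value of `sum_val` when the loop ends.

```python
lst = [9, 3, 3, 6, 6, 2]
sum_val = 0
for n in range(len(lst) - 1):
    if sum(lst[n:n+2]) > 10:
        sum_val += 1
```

Let's trace through this code step by step.

Initialize: lst = [9, 3, 3, 6, 6, 2]
Initialize: sum_val = 0
Entering loop: for n in range(len(lst) - 1):
After iteration 1: n = 0, sum_val = 1
After iteration 2: n = 1, sum_val = 1
After iteration 3: n = 2, sum_val = 1
After iteration 4: n = 3, sum_val = 2
After iteration 5: n = 4, sum_val = 2
Loop ends.

Final answer: 2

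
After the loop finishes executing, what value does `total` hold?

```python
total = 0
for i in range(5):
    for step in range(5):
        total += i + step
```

Let's trace through this code step by step.

Initialize: total = 0
Entering loop: for i in range(5):
After iteration 1: i = 0, total = 10
After iteration 2: i = 1, total = 25
After iteration 3: i = 2, total = 45
After iteration 4: i = 3, total = 70
After iteration 5: i = 4, total = 100
Loop ends.

Final answer: 100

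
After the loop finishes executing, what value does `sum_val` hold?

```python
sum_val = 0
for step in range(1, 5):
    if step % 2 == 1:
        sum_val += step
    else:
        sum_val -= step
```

Let's trace through this code step by step.

Initialize: sum_val = 0
Entering loop: for step in range(1, 5):
After iteration 1: step = 1, sum_val = 1
After iteration 2: step = 2, sum_val = -1
After iteration 3: step = 3, sum_val = 2
After iteration 4: step = 4, sum_val = -2
Loop ends.

Final answer: -2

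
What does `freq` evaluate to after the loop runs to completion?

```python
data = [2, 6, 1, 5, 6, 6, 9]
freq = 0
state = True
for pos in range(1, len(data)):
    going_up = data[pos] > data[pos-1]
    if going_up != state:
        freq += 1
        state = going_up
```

Let's trace through this code step by step.

Initialize: data = [2, 6, 1, 5, 6, 6, 9]
Initialize: freq = 0
Initialize: state = True
Entering loop: for pos in range(1, len(data)):
After iteration 1: pos = 1, freq = 0, state = True, going_up = True
After iteration 2: pos = 2, freq = 1, state = False, going_up = False
After iteration 3: pos = 3, freq = 2, state = True, going_up = True
After iteration 4: pos = 4, freq = 2, state = True, going_up = True
After iteration 5: pos = 5, freq = 3, state = False, going_up = False
After iteration 6: pos = 6, freq = 4, state = True, going_up = True
Loop ends.

Final answer: 4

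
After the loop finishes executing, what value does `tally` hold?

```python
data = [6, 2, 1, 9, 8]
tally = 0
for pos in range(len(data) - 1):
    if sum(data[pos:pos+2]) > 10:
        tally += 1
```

Let's trace through this code step by step.

Initialize: data = [6, 2, 1, 9, 8]
Initialize: tally = 0
Entering loop: for pos in range(len(data) - 1):
After iteration 1: pos = 0, tally = 0
After iteration 2: pos = 1, tally = 0
After iteration 3: pos = 2, tally = 0
After iteration 4: pos = 3, tally = 1
Loop ends.

Final answer: 1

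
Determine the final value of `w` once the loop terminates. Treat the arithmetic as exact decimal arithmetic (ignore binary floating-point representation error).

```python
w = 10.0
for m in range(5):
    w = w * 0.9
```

Let's trace through this code step by step.

Initialize: w = 10.0
Entering loop: for m in range(5):
After iteration 1: m = 0, w = 9.0
After iteration 2: m = 1, w = 8.1
After iteration 3: m = 2, w = 7.29
After iteration 4: m = 3, w = 6.561
After iteration 5: m = 4, w = 5.9049
Loop ends.

Final answer: 5.9049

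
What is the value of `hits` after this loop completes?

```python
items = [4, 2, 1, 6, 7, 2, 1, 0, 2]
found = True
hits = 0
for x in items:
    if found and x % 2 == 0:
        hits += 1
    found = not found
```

Let's trace through this code step by step.

Initialize: items = [4, 2, 1, 6, 7, 2, 1, 0, 2]
Initialize: found = True
Initialize: hits = 0
Entering loop: for x in items:
After iteration 1: x = 4, found = False, hits = 1
After iteration 2: x = 2, found = True, hits = 1
After iteration 3: x = 1, found = False, hits = 1
After iteration 4: x = 6, found = True, hits = 1
After iteration 5: x = 7, found = False, hits = 1
After iteration 6: x = 2, found = True, hits = 1
After iteration 7: x = 1, found = False, hits = 1
After iteration 8: x = 0, found = True, hits = 1
After iteration 9: x = 2, found = False, hits = 2
Loop ends.

Final answer: 2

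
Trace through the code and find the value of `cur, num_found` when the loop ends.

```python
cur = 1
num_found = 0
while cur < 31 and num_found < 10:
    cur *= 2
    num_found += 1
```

Let's trace through this code step by step.

Initialize: cur = 1
Initialize: num_found = 0
Entering loop: while cur < 31 and num_found < 10:
After iteration 1: cur = 2, num_found = 1
After iteration 2: cur = 4, num_found = 2
After iteration 3: cur = 8, num_found = 3
After iteration 4: cur = 16, num_found = 4
After iteration 5: cur = 32, num_found = 5
Loop ends.

Final answer: 32, 5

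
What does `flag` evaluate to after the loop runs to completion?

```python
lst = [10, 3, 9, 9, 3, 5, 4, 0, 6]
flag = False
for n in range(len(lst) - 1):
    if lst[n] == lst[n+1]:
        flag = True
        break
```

Let's trace through this code step by step.

Initialize: lst = [10, 3, 9, 9, 3, 5, 4, 0, 6]
Initialize: flag = False
Entering loop: for n in range(len(lst) - 1):
After iteration 1: n = 0, flag = False
After iteration 2: n = 1, flag = False
After iteration 3: n = 2, flag = True
Loop ends.

Final answer: True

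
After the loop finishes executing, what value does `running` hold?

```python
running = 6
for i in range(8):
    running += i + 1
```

Let's trace through this code step by step.

Initialize: running = 6
Entering loop: for i in range(8):
After iteration 1: i = 0, running = 7
After iteration 2: i = 1, running = 9
After iteration 3: i = 2, running = 12
After iteration 4: i = 3, running = 16
After iteration 5: i = 4, running = 21
After iteration 6: i = 5, running = 27
After iteration 7: i = 6, running = 34
After iteration 8: i = 7, running = 42
Loop ends.

Final answer: 42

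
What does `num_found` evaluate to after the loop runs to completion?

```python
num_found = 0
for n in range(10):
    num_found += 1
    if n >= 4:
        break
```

Let's trace through this code step by step.

Initialize: num_found = 0
Entering loop: for n in range(10):
After iteration 1: n = 0, num_found = 1
After iteration 2: n = 1, num_found = 2
After iteration 3: n = 2, num_found = 3
After iteration 4: n = 3, num_found = 4
After iteration 5: n = 4, num_found = 5
Loop ends.

Final answer: 5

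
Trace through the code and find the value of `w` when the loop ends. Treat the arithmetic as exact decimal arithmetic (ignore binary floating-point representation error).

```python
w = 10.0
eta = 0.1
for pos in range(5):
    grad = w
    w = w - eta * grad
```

Let's trace through this code step by step.

Initialize: w = 10.0
Initialize: eta = 0.1
Entering loop: for pos in range(5):
After iteration 1: pos = 0, w = 9.0, grad = 10.0
After iteration 2: pos = 1, w = 8.1, grad = 9.0
After iteration 3: pos = 2, w = 7.29, grad = 8.1
After iteration 4: pos = 3, w = 6.561, grad = 7.29
After iteration 5: pos = 4, w = 5.9049, grad = 6.561
Loop ends.

Final answer: 5.9049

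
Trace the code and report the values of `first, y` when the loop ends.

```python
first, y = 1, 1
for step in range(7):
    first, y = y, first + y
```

Let's trace through this code step by step.

Initialize: first = 1
Initialize: y = 1
Entering loop: for step in range(7):
After iteration 1: step = 0, first = 1, y = 2
After iteration 2: step = 1, first = 2, y = 3
After iteration 3: step = 2, first = 3, y = 5
After iteration 4: step = 3, first = 5, y = 8
After iteration 5: step = 4, first = 8, y = 13
After iteration 6: step = 5, first = 13, y = 21
After iteration 7: step = 6, first = 21, y = 34
Loop ends.

Final answer: 21, 34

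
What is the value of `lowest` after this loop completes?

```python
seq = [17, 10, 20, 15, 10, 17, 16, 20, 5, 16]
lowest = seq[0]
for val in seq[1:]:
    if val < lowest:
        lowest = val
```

Let's trace through this code step by step.

Initialize: seq = [17, 10, 20, 15, 10, 17, 16, 20, 5, 16]
Initialize: lowest = 17
Entering loop: for val in seq[1:]:
After iteration 1: val = 10, lowest = 10
After iteration 2: val = 20, lowest = 10
After iteration 3: val = 15, lowest = 10
After iteration 4: val = 10, lowest = 10
After iteration 5: val = 17, lowest = 10
After iteration 6: val = 16, lowest = 10
After iteration 7: val = 20, lowest = 10
After iteration 8: val = 5, lowest = 5
After iteration 9: val = 16, lowest = 5
Loop ends.

Final answer: 5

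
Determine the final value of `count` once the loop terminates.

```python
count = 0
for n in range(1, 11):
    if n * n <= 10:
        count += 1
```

Let's trace through this code step by step.

Initialize: count = 0
Entering loop: for n in range(1, 11):
After iteration 1: n = 1, count = 1
After iteration 2: n = 2, count = 2
After iteration 3: n = 3, count = 3
After iteration 4: n = 4, count = 3
After iteration 5: n = 5, count = 3
After iteration 6: n = 6, count = 3
After iteration 7: n = 7, count = 3
After iteration 8: n = 8, count = 3
After iteration 9: n = 9, count = 3
After iteration 10: n = 10, count = 3
Loop ends.

Final answer: 3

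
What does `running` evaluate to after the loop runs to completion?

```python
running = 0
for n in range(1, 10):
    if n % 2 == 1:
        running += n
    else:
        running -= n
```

Let's trace through this code step by step.

Initialize: running = 0
Entering loop: for n in range(1, 10):
After iteration 1: n = 1, running = 1
After iteration 2: n = 2, running = -1
After iteration 3: n = 3, running = 2
After iteration 4: n = 4, running = -2
After iteration 5: n = 5, running = 3
After iteration 6: n = 6, running = -3
After iteration 7: n = 7, running = 4
After iteration 8: n = 8, running = -4
After iteration 9: n = 9, running = 5
Loop ends.

Final answer: 5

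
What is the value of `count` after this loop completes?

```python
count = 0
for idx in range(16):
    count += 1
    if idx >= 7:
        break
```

Let's trace through this code step by step.

Initialize: count = 0
Entering loop: for idx in range(16):
After iteration 1: idx = 0, count = 1
After iteration 2: idx = 1, count = 2
After iteration 3: idx = 2, count = 3
After iteration 4: idx = 3, count = 4
After iteration 5: idx = 4, count = 5
After iteration 6: idx = 5, count = 6
After iteration 7: idx = 6, count = 7
After iteration 8: idx = 7, count = 8
Loop ends.

Final answer: 8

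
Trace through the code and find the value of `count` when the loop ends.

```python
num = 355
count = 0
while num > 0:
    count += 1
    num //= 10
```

Let's trace through this code step by step.

Initialize: num = 355
Initialize: count = 0
Entering loop: while num > 0:
After iteration 1: num = 35, count = 1
After iteration 2: num = 3, count = 2
After iteration 3: num = 0, count = 3
Loop ends.

Final answer: 3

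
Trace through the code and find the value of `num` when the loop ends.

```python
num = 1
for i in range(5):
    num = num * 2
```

Let's trace through this code step by step.

Initialize: num = 1
Entering loop: for i in range(5):
After iteration 1: i = 0, num = 2
After iteration 2: i = 1, num = 4
After iteration 3: i = 2, num = 8
After iteration 4: i = 3, num = 16
After iteration 5: i = 4, num = 32
Loop ends.

Final answer: 32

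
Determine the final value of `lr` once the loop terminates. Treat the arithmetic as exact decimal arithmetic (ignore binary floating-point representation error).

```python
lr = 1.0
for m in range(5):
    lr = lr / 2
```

Let's trace through this code step by step.

Initialize: lr = 1.0
Entering loop: for m in range(5):
After iteration 1: m = 0, lr = 0.5
After iteration 2: m = 1, lr = 0.25
After iteration 3: m = 2, lr = 0.125
After iteration 4: m = 3, lr = 0.0625
After iteration 5: m = 4, lr = 0.03125
Loop ends.

Final answer: 0.03125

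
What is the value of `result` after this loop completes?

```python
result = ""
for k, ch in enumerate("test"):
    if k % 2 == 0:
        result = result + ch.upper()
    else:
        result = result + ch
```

Let's trace through this code step by step.

Initialize: result = ''
Entering loop: for k, ch in enumerate("test"):
After iteration 1: k = 0, ch = 't', result = 'T'
After iteration 2: k = 1, ch = 'e', result = 'Te'
After iteration 3: k = 2, ch = 's', result = 'TeS'
After iteration 4: k = 3, ch = 't', result = 'TeSt'
Loop ends.

Final answer: 'TeSt'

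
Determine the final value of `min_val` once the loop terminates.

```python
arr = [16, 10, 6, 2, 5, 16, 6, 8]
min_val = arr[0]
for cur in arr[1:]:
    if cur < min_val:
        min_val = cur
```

Let's trace through this code step by step.

Initialize: arr = [16, 10, 6, 2, 5, 16, 6, 8]
Initialize: min_val = 16
Entering loop: for cur in arr[1:]:
After iteration 1: cur = 10, min_val = 10
After iteration 2: cur = 6, min_val = 6
After iteration 3: cur = 2, min_val = 2
After iteration 4: cur = 5, min_val = 2
After iteration 5: cur = 16, min_val = 2
After iteration 6: cur = 6, min_val = 2
After iteration 7: cur = 8, min_val = 2
Loop ends.

Final answer: 2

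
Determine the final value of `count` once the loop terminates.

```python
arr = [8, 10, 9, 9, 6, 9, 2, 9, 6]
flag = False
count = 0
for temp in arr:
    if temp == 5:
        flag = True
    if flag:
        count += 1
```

Let's trace through this code step by step.

Initialize: arr = [8, 10, 9, 9, 6, 9, 2, 9, 6]
Initialize: flag = False
Initialize: count = 0
Entering loop: for temp in arr:
After iteration 1: temp = 8, count = 0
After iteration 2: temp = 10, count = 0
After iteration 3: temp = 9, count = 0
After iteration 4: temp = 9, count = 0
After iteration 5: temp = 6, count = 0
After iteration 6: temp = 9, count = 0
After iteration 7: temp = 2, count = 0
After iteration 8: temp = 9, count = 0
After iteration 9: temp = 6, count = 0
Loop ends.

Final answer: 0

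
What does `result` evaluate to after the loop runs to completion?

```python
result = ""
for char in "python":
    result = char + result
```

Let's trace through this code step by step.

Initialize: result = ''
Entering loop: for char in "python":
After iteration 1: char = 'p', result = 'p'
After iteration 2: char = 'y', result = 'yp'
After iteration 3: char = 't', result = 'typ'
After iteration 4: char = 'h', result = 'htyp'
After iteration 5: char = 'o', result = 'ohtyp'
After iteration 6: char = 'n', result = 'nohtyp'
Loop ends.

Final answer: 'nohtyp'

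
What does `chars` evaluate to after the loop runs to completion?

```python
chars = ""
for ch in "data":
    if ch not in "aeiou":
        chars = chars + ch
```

Let's trace through this code step by step.

Initialize: chars = ''
Entering loop: for ch in "data":
After iteration 1: ch = 'd', chars = 'd'
After iteration 2: ch = 'a', chars = 'd'
After iteration 3: ch = 't', chars = 'dt'
After iteration 4: ch = 'a', chars = 'dt'
Loop ends.

Final answer: 'dt'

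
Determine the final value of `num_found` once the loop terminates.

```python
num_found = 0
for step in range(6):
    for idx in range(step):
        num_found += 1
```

Let's trace through this code step by step.

Initialize: num_found = 0
Entering loop: for step in range(6):
After iteration 1: step = 0, num_found = 0
After iteration 2: step = 1, num_found = 1, idx = 0
After iteration 3: step = 2, num_found = 3, idx = 1
After iteration 4: step = 3, num_found = 6, idx = 2
After iteration 5: step = 4, num_found = 10, idx = 3
After iteration 6: step = 5, num_found = 15, idx = 4
Loop ends.

Final answer: 15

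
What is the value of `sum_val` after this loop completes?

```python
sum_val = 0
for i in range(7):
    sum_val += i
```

Let's trace through this code step by step.

Initialize: sum_val = 0
Entering loop: for i in range(7):
After iteration 1: i = 0, sum_val = 0
After iteration 2: i = 1, sum_val = 1
After iteration 3: i = 2, sum_val = 3
After iteration 4: i = 3, sum_val = 6
After iteration 5: i = 4, sum_val = 10
After iteration 6: i = 5, sum_val = 15
After iteration 7: i = 6, sum_val = 21
Loop ends.

Final answer: 21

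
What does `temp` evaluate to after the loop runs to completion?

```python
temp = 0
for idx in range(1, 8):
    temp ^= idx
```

Let's trace through this code step by step.

Initialize: temp = 0
Entering loop: for idx in range(1, 8):
After iteration 1: idx = 1, temp = 1
After iteration 2: idx = 2, temp = 3
After iteration 3: idx = 3, temp = 0
After iteration 4: idx = 4, temp = 4
After iteration 5: idx = 5, temp = 1
After iteration 6: idx = 6, temp = 7
After iteration 7: idx = 7, temp = 0
Loop ends.

Final answer: 0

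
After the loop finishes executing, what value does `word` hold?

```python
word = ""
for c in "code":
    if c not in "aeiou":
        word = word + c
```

Let's trace through this code step by step.

Initialize: word = ''
Entering loop: for c in "code":
After iteration 1: c = 'c', word = 'c'
After iteration 2: c = 'o', word = 'c'
After iteration 3: c = 'd', word = 'cd'
After iteration 4: c = 'e', word = 'cd'
Loop ends.

Final answer: 'cd'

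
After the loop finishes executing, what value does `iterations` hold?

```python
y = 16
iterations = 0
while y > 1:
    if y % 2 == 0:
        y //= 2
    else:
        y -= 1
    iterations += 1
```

Let's trace through this code step by step.

Initialize: y = 16
Initialize: iterations = 0
Entering loop: while y > 1:
After iteration 1: y = 8, iterations = 1
After iteration 2: y = 4, iterations = 2
After iteration 3: y = 2, iterations = 3
After iteration 4: y = 1, iterations = 4
Loop ends.

Final answer: 4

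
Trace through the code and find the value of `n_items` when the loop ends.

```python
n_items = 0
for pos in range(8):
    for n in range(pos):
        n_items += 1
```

Let's trace through this code step by step.

Initialize: n_items = 0
Entering loop: for pos in range(8):
After iteration 1: pos = 0, n_items = 0
After iteration 2: pos = 1, n_items = 1, n = 0
After iteration 3: pos = 2, n_items = 3, n = 1
After iteration 4: pos = 3, n_items = 6, n = 2
After iteration 5: pos = 4, n_items = 10, n = 3
After iteration 6: pos = 5, n_items = 15, n = 4
After iteration 7: pos = 6, n_items = 21, n = 5
After iteration 8: pos = 7, n_items = 28, n = 6
Loop ends.

Final answer: 28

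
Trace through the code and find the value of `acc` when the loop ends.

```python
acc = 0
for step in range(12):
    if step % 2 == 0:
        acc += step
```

Let's trace through this code step by step.

Initialize: acc = 0
Entering loop: for step in range(12):
After iteration 1: step = 0, acc = 0
After iteration 2: step = 1, acc = 0
After iteration 3: step = 2, acc = 2
After iteration 4: step = 3, acc = 2
After iteration 5: step = 4, acc = 6
After iteration 6: step = 5, acc = 6
After iteration 7: step = 6, acc = 12
After iteration 8: step = 7, acc = 12
After iteration 9: step = 8, acc = 20
After iteration 10: step = 9, acc = 20
After iteration 11: step = 10, acc = 30
After iteration 12: step = 11, acc = 30
Loop ends.

Final answer: 30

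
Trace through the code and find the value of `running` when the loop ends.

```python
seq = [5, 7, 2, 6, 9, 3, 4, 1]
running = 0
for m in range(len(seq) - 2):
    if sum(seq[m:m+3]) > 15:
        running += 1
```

Let's trace through this code step by step.

Initialize: seq = [5, 7, 2, 6, 9, 3, 4, 1]
Initialize: running = 0
Entering loop: for m in range(len(seq) - 2):
After iteration 1: m = 0, running = 0
After iteration 2: m = 1, running = 0
After iteration 3: m = 2, running = 1
After iteration 4: m = 3, running = 2
After iteration 5: m = 4, running = 3
After iteration 6: m = 5, running = 3
Loop ends.

Final answer: 3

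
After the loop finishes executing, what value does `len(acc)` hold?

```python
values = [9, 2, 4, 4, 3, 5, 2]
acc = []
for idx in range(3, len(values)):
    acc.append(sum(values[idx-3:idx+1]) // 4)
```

Let's trace through this code step by step.

Initialize: values = [9, 2, 4, 4, 3, 5, 2]
Initialize: acc = []
Entering loop: for idx in range(3, len(values)):
After iteration 1: idx = 3, acc = [4]
After iteration 2: idx = 4, acc = [4, 3]
After iteration 3: idx = 5, acc = [4, 3, 4]
After iteration 4: idx = 6, acc = [4, 3, 4, 3]
Loop ends.
len(acc) = 4

Final answer: 4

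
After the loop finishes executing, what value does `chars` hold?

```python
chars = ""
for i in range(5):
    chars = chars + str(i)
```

Let's trace through this code step by step.

Initialize: chars = ''
Entering loop: for i in range(5):
After iteration 1: i = 0, chars = '0'
After iteration 2: i = 1, chars = '01'
After iteration 3: i = 2, chars = '012'
After iteration 4: i = 3, chars = '0123'
After iteration 5: i = 4, chars = '01234'
Loop ends.

Final answer: '01234'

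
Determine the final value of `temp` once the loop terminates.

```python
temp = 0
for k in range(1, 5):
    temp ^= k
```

Let's trace through this code step by step.

Initialize: temp = 0
Entering loop: for k in range(1, 5):
After iteration 1: k = 1, temp = 1
After iteration 2: k = 2, temp = 3
After iteration 3: k = 3, temp = 0
After iteration 4: k = 4, temp = 4
Loop ends.

Final answer: 4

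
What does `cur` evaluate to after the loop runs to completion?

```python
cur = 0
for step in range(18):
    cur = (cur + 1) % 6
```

Let's trace through this code step by step.

Initialize: cur = 0
Entering loop: for step in range(18):
After iteration 1: step = 0, cur = 1
After iteration 2: step = 1, cur = 2
After iteration 3: step = 2, cur = 3
After iteration 4: step = 3, cur = 4
After iteration 5: step = 4, cur = 5
After iteration 6: step = 5, cur = 0
After iteration 7: step = 6, cur = 1
After iteration 8: step = 7, cur = 2
After iteration 9: step = 8, cur = 3
After iteration 10: step = 9, cur = 4
After iteration 11: step = 10, cur = 5
After iteration 12: step = 11, cur = 0
After iteration 13: step = 12, cur = 1
After iteration 14: step = 13, cur = 2
After iteration 15: step = 14, cur = 3
After iteration 16: step = 15, cur = 4
After iteration 17: step = 16, cur = 5
After iteration 18: step = 17, cur = 0
Loop ends.

Final answer: 0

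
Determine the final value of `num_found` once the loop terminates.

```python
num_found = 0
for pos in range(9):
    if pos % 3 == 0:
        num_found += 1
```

Let's trace through this code step by step.

Initialize: num_found = 0
Entering loop: for pos in range(9):
After iteration 1: pos = 0, num_found = 1
After iteration 2: pos = 1, num_found = 1
After iteration 3: pos = 2, num_found = 1
After iteration 4: pos = 3, num_found = 2
After iteration 5: pos = 4, num_found = 2
After iteration 6: pos = 5, num_found = 2
After iteration 7: pos = 6, num_found = 3
After iteration 8: pos = 7, num_found = 3
After iteration 9: pos = 8, num_found = 3
Loop ends.

Final answer: 3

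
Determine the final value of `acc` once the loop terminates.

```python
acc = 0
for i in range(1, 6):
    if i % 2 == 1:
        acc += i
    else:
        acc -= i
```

Let's trace through this code step by step.

Initialize: acc = 0
Entering loop: for i in range(1, 6):
After iteration 1: i = 1, acc = 1
After iteration 2: i = 2, acc = -1
After iteration 3: i = 3, acc = 2
After iteration 4: i = 4, acc = -2
After iteration 5: i = 5, acc = 3
Loop ends.

Final answer: 3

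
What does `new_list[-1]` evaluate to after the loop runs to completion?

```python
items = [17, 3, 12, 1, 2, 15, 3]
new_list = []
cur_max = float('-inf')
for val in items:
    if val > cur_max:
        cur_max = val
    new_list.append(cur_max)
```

Let's trace through this code step by step.

Initialize: items = [17, 3, 12, 1, 2, 15, 3]
Initialize: new_list = []
Initialize: cur_max = -inf
Entering loop: for val in items:
After iteration 1: val = 17, new_list = [17], cur_max = 17
After iteration 2: val = 3, new_list = [17, 17], cur_max = 17
After iteration 3: val = 12, new_list = [17, 17, 17], cur_max = 17
After iteration 4: val = 1, new_list = [17, 17, 17, 17], cur_max = 17
After iteration 5: val = 2, new_list = [17, 17, 17, 17, 17], cur_max = 17
After iteration 6: val = 15, new_list = [17, 17, 17, 17, 17, 17], cur_max = 17
After iteration 7: val = 3, new_list = [17, 17, 17, 17, 17, 17, 17], cur_max = 17
Loop ends.
new_list[-1] = 17

Final answer: 17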